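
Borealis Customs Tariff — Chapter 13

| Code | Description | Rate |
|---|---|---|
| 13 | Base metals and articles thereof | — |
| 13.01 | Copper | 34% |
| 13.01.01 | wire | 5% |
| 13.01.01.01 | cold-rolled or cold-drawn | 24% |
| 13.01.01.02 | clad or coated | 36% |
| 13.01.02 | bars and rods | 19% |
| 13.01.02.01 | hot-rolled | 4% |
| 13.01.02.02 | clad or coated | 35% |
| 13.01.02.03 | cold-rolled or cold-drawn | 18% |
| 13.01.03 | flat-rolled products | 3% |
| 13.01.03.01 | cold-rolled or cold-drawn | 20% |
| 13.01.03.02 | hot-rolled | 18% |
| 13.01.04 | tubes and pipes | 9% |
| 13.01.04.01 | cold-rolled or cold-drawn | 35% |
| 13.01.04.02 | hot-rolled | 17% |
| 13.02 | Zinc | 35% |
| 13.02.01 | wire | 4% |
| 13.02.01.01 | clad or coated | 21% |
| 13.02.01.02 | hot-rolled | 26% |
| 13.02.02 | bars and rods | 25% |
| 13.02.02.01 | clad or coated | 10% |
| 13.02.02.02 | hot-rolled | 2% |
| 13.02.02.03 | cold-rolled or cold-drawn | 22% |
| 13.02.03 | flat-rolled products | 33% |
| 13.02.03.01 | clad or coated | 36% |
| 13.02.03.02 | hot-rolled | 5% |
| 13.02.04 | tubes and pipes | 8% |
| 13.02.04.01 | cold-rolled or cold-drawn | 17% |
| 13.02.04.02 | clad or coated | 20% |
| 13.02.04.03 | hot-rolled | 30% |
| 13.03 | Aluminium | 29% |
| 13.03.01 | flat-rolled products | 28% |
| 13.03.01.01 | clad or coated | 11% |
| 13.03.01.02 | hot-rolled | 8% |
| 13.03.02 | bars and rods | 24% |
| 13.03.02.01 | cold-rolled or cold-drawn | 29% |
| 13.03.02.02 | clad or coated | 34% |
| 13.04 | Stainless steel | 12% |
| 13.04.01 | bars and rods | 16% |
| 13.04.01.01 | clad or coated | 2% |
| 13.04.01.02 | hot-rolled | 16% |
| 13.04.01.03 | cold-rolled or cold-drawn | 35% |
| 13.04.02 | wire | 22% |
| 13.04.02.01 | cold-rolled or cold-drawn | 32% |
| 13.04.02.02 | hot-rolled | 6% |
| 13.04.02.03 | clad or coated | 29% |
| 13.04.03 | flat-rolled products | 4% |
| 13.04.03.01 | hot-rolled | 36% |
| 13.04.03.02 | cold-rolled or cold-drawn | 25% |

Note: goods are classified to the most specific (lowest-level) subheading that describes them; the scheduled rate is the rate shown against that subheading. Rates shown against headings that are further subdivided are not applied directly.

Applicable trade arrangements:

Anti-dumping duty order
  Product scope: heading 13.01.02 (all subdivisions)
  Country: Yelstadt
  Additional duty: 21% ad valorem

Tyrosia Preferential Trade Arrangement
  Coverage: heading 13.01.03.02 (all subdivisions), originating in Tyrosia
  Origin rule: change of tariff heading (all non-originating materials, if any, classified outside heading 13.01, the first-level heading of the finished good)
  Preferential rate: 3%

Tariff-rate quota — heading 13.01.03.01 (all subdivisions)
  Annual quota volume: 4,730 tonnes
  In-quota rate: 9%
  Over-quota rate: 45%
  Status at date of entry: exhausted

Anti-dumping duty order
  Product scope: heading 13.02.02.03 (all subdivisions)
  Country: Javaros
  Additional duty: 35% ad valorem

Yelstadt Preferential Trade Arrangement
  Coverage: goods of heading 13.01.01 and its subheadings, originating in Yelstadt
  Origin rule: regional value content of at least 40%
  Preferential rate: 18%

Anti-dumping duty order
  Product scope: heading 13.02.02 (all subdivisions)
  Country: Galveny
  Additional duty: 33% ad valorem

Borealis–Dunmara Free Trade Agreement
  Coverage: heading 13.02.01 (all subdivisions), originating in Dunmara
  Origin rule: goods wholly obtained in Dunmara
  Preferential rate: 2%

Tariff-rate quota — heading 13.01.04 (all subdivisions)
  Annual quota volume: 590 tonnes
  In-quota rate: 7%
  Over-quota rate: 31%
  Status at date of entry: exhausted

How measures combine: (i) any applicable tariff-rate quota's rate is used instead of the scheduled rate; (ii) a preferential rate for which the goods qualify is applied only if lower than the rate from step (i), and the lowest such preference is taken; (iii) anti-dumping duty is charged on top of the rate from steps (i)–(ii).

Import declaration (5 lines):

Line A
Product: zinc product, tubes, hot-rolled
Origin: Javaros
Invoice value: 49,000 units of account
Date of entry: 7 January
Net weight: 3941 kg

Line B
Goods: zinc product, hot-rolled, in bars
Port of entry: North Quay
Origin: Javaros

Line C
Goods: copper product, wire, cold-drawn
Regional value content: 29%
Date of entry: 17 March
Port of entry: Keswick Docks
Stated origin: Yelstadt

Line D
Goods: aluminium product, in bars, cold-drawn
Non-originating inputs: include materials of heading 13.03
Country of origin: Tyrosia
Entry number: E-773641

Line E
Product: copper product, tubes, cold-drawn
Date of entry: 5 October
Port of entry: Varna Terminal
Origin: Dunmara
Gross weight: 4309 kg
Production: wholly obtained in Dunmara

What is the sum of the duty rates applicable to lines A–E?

Line A: zinc → 13.02; tubes → 13.02.04; hot-rolled → 13.02.04.03. Scheduled 30%. No special measure applies. → 30%.
Line B: zinc → 13.02; in bars → 13.02.02; hot-rolled → 13.02.02.02. Scheduled 2%. No special measure applies. → 2%.
Line C: copper → 13.01; wire → 13.01.01; cold-drawn → 13.01.01.01. Scheduled 24%. Yelstadt agreement on 13.01.01: RVC < 40%. → 24%.
Line D: aluminium → 13.03; in bars → 13.03.02; cold-drawn → 13.03.02.01. Scheduled 29%. Tyrosia agreement on 13.01.03.02: 13.03.02.01 not covered. → 29%.
Line E: copper → 13.01; tubes → 13.01.04; cold-drawn → 13.01.04.01. Scheduled 35%. quota on 13.01.04 exhausted → over-quota 31%; Dunmara agreement on 13.02.01: 13.01.04.01 not covered. → 31%.
Sum: 30% + 2% + 24% + 29% + 31% = 116%.

116%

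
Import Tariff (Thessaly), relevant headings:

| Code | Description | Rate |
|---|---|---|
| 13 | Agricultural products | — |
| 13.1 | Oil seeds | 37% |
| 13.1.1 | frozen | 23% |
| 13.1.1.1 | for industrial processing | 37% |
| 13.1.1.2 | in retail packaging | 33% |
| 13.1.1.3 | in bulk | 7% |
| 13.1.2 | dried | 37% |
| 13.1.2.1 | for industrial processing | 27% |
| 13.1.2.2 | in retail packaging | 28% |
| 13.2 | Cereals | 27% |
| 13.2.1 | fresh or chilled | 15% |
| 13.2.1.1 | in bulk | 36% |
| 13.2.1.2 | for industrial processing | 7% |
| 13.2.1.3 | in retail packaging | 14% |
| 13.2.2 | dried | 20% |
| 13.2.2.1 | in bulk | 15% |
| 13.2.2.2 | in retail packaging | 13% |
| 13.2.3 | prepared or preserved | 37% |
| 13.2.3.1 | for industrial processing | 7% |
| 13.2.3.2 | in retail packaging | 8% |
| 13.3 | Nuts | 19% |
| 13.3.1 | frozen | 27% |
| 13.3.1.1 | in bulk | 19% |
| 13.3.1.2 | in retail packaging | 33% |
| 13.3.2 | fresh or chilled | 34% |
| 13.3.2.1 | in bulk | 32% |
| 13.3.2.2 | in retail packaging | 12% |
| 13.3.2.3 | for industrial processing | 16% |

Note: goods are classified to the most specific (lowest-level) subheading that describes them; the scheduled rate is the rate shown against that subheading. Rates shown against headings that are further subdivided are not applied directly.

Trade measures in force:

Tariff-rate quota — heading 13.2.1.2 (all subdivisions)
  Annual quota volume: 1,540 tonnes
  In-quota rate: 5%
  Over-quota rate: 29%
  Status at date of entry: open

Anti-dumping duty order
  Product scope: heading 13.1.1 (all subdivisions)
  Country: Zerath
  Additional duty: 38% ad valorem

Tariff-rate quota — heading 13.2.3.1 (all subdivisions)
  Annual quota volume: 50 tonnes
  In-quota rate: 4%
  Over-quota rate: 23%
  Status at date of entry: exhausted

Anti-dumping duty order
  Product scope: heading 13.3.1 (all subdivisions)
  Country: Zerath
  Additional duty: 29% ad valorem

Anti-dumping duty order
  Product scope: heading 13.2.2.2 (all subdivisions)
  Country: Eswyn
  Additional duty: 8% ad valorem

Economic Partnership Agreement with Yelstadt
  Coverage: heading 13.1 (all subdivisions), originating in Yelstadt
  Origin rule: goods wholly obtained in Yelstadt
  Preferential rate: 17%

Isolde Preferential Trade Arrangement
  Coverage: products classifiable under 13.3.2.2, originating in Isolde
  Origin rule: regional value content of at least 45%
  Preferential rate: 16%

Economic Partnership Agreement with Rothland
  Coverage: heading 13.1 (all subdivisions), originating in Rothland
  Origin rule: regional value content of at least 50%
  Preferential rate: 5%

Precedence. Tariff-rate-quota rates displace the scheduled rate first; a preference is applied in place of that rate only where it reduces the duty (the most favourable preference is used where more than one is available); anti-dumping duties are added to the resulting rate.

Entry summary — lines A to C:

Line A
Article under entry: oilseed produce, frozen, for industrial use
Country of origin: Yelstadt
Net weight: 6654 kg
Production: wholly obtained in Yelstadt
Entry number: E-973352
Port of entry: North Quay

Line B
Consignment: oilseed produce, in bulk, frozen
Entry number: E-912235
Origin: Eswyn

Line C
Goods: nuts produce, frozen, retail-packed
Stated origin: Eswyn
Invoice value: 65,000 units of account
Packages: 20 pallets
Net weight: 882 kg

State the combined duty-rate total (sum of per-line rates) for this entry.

57%

Line A: oilseed → 13.1; frozen → 13.1.1; for industrial use → 13.1.1.1. Scheduled 37%. Yelstadt agreement on 13.1: wholly obtained → 17% available; preferential 17%. → 17%.
Line B: oilseed → 13.1; frozen → 13.1.1; in bulk → 13.1.1.3. Scheduled 7%. No special measure applies. → 7%.
Line C: nuts → 13.3; frozen → 13.3.1; retail-packed → 13.3.1.2. Scheduled 33%. No special measure applies. → 33%.
Sum: 17% + 7% + 33% = 57%.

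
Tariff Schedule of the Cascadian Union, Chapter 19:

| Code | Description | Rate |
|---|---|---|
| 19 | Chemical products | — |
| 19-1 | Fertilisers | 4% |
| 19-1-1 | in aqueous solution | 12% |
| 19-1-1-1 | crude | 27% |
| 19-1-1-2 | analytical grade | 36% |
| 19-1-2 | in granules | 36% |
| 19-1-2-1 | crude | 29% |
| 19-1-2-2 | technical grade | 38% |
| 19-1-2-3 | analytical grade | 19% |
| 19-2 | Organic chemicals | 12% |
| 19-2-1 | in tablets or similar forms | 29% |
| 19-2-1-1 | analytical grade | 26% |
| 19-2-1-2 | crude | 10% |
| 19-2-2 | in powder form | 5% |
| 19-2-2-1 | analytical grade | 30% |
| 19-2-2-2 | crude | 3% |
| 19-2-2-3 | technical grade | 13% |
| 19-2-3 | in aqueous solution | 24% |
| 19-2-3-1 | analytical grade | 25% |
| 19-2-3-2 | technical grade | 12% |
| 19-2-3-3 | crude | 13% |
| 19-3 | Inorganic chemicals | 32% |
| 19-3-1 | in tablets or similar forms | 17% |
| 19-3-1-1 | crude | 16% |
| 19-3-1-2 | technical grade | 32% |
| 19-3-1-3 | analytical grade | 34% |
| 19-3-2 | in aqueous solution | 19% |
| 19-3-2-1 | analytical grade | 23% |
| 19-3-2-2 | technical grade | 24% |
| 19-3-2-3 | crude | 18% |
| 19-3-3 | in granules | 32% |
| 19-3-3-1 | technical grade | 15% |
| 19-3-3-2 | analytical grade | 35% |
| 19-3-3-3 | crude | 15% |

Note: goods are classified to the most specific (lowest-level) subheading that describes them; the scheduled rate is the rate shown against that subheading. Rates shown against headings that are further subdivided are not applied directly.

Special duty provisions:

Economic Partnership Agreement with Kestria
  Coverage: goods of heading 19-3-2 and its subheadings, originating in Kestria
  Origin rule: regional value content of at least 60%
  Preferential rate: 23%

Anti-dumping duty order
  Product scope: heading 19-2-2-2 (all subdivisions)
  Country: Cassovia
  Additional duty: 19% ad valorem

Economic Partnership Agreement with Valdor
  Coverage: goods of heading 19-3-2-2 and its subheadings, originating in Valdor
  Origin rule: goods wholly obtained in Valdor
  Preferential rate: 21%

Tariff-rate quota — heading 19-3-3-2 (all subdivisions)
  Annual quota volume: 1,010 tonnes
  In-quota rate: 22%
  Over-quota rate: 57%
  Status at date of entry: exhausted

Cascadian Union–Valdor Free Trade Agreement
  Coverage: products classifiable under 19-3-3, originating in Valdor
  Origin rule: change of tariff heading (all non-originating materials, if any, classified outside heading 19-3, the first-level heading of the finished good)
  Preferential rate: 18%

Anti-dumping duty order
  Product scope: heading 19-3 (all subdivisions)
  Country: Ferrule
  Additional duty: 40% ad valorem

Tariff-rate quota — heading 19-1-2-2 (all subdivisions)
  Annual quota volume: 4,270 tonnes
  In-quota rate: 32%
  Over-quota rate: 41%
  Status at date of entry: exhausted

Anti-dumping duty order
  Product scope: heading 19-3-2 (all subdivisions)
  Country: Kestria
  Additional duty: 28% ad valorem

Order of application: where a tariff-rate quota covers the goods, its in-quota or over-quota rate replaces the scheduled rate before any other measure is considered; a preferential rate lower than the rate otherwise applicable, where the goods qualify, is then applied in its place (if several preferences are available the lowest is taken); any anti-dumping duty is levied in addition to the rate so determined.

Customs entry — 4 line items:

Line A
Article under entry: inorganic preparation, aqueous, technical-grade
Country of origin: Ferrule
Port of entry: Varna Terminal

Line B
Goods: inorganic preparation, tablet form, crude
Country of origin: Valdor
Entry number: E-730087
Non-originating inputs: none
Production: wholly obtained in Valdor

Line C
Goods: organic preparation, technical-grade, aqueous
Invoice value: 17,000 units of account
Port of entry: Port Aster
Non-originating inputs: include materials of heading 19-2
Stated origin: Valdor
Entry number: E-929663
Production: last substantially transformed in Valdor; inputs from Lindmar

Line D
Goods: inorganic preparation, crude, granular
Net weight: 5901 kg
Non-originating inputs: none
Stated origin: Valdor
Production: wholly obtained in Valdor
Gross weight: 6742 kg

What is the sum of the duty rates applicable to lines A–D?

107%

Line A: inorganic → 19-3; aqueous → 19-3-2; technical-grade → 19-3-2-2. Scheduled 24%. anti-dumping (Ferrule, 19-3): +40%; total 24% + 40% = 64%. → 64%.
Line B: inorganic → 19-3; tablet form → 19-3-1; crude → 19-3-1-1. Scheduled 16%. Valdor agreement on 19-3-2-2: 19-3-1-1 not covered; Valdor agreement on 19-3-3: 19-3-1-1 not covered. → 16%.
Line C: organic → 19-2; aqueous → 19-2-3; technical-grade → 19-2-3-2. Scheduled 12%. Valdor agreement on 19-3-2-2: 19-2-3-2 not covered; Valdor agreement on 19-3-3: 19-2-3-2 not covered. → 12%.
Line D: inorganic → 19-3; granular → 19-3-3; crude → 19-3-3-3. Scheduled 15%. Valdor agreement on 19-3-2-2: 19-3-3-3 not covered; Valdor agreement on 19-3-3: CTH met → 18% available; preference 18% not lower than 15% → no reduction. → 15%.
Sum: 64% + 16% + 12% + 15% = 107%.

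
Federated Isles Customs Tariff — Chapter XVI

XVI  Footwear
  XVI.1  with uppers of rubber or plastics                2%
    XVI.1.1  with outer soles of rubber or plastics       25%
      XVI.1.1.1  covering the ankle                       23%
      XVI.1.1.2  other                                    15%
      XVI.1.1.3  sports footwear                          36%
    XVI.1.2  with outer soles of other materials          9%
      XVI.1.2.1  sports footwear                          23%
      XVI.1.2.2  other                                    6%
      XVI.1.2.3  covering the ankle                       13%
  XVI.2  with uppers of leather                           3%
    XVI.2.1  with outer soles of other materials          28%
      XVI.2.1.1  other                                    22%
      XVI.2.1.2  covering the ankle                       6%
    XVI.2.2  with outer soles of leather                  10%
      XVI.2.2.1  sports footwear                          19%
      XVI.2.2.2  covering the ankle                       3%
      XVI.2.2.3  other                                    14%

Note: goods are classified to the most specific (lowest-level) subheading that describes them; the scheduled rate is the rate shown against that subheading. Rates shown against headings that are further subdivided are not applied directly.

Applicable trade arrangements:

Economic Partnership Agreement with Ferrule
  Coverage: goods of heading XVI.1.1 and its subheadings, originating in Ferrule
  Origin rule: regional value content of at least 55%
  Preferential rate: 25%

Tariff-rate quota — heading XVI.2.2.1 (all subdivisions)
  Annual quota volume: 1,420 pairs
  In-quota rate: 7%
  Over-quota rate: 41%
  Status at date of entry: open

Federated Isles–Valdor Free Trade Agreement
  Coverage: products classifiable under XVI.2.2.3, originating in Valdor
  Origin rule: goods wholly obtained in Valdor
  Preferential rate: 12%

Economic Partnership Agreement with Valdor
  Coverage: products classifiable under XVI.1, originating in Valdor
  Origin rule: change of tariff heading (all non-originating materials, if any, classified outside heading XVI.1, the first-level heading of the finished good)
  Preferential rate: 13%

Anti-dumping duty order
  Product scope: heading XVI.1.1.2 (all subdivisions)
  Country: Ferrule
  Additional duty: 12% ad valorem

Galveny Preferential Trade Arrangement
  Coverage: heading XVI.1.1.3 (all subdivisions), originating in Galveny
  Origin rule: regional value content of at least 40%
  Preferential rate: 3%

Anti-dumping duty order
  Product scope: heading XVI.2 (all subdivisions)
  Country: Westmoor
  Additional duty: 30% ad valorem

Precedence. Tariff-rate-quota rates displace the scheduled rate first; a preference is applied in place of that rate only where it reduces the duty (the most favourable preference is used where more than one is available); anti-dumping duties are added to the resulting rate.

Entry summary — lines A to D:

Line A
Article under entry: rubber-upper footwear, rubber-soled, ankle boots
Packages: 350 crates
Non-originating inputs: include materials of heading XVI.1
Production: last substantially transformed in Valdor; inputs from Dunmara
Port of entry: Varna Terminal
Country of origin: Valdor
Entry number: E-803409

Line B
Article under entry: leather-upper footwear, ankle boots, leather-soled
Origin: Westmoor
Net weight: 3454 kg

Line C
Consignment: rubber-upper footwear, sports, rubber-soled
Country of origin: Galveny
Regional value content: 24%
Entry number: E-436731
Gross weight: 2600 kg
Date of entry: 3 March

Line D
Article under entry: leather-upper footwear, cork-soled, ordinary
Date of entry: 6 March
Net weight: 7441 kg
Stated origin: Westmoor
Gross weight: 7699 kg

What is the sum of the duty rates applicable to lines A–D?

144%

Line A: rubber-upper → XVI.1; rubber-soled → XVI.1.1; ankle boots → XVI.1.1.1. Scheduled 23%. Valdor agreement on XVI.2.2.3: XVI.1.1.1 not covered; Valdor agreement on XVI.1: CTH not met. → 23%.
Line B: leather-upper → XVI.2; leather-soled → XVI.2.2; ankle boots → XVI.2.2.2. Scheduled 3%. anti-dumping (Westmoor, XVI.2): +30%; total 3% + 30% = 33%. → 33%.
Line C: rubber-upper → XVI.1; rubber-soled → XVI.1.1; sports → XVI.1.1.3. Scheduled 36%. Galveny agreement on XVI.1.1.3: RVC < 40%. → 36%.
Line D: leather-upper → XVI.2; cork-soled → XVI.2.1; ordinary → XVI.2.1.1. Scheduled 22%. anti-dumping (Westmoor, XVI.2): +30%; total 22% + 30% = 52%. → 52%.
Sum: 23% + 33% + 36% + 52% = 144%.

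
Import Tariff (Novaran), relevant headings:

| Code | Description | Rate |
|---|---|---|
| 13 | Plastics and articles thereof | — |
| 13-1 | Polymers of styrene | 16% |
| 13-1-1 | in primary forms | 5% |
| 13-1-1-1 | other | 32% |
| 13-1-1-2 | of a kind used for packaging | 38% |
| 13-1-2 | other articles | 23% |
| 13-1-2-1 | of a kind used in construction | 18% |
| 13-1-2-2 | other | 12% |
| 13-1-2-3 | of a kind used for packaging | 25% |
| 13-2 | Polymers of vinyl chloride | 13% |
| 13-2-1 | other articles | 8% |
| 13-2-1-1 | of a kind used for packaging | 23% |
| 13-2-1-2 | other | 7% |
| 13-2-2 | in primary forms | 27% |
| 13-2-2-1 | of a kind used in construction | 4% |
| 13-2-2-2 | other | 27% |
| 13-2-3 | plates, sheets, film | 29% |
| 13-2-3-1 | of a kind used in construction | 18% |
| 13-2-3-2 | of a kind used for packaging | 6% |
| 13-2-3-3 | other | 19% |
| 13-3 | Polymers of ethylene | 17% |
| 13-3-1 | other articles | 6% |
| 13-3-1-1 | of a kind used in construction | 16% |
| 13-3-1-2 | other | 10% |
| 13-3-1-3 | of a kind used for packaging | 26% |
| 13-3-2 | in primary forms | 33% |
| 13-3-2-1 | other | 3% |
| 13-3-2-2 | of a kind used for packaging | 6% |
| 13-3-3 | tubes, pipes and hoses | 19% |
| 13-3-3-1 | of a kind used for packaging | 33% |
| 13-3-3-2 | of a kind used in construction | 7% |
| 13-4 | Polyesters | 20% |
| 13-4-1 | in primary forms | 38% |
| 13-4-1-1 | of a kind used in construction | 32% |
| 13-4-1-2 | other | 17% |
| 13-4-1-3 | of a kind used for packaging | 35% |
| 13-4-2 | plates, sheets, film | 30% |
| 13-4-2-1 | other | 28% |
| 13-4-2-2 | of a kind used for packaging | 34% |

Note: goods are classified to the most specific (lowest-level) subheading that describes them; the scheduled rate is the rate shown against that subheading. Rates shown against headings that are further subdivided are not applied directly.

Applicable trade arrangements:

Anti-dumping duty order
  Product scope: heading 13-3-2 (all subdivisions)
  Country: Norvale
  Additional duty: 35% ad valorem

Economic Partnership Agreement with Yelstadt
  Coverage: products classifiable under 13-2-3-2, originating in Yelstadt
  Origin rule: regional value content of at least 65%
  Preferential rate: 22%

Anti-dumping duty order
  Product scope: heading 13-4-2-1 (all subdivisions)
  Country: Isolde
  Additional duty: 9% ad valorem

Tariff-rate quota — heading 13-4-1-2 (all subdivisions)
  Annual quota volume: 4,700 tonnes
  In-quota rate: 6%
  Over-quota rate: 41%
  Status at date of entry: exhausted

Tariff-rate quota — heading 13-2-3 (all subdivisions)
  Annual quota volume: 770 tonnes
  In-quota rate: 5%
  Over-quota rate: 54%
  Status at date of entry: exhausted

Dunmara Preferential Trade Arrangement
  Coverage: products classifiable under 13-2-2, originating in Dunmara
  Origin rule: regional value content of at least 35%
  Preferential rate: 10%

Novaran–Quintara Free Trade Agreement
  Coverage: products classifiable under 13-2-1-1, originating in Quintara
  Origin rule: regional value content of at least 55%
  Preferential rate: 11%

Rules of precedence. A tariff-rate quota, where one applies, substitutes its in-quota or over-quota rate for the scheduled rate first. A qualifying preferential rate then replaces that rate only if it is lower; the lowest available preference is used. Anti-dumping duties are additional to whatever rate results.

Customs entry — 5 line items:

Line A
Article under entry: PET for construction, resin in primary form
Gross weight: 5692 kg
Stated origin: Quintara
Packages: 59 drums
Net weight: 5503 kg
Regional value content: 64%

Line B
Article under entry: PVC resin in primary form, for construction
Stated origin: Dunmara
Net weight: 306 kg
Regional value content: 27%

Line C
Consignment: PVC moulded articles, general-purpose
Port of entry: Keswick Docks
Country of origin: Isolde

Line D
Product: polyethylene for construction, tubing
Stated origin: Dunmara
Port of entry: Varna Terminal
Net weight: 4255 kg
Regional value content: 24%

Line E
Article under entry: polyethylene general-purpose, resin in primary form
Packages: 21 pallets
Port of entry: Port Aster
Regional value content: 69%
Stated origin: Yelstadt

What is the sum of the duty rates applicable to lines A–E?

53%

Line A: PET → 13-4; resin in primary form → 13-4-1; for construction → 13-4-1-1. Scheduled 32%. Quintara agreement on 13-2-1-1: 13-4-1-1 not covered. → 32%.
Line B: PVC → 13-2; resin in primary form → 13-2-2; for construction → 13-2-2-1. Scheduled 4%. Dunmara agreement on 13-2-2: RVC < 35%. → 4%.
Line C: PVC → 13-2; moulded articles → 13-2-1; general-purpose → 13-2-1-2. Scheduled 7%. No special measure applies. → 7%.
Line D: polyethylene → 13-3; tubing → 13-3-3; for construction → 13-3-3-2. Scheduled 7%. Dunmara agreement on 13-2-2: 13-3-3-2 not covered. → 7%.
Line E: polyethylene → 13-3; resin in primary form → 13-3-2; general-purpose → 13-3-2-1. Scheduled 3%. Yelstadt agreement on 13-2-3-2: 13-3-2-1 not covered. → 3%.
Sum: 32% + 4% + 7% + 7% + 3% = 53%.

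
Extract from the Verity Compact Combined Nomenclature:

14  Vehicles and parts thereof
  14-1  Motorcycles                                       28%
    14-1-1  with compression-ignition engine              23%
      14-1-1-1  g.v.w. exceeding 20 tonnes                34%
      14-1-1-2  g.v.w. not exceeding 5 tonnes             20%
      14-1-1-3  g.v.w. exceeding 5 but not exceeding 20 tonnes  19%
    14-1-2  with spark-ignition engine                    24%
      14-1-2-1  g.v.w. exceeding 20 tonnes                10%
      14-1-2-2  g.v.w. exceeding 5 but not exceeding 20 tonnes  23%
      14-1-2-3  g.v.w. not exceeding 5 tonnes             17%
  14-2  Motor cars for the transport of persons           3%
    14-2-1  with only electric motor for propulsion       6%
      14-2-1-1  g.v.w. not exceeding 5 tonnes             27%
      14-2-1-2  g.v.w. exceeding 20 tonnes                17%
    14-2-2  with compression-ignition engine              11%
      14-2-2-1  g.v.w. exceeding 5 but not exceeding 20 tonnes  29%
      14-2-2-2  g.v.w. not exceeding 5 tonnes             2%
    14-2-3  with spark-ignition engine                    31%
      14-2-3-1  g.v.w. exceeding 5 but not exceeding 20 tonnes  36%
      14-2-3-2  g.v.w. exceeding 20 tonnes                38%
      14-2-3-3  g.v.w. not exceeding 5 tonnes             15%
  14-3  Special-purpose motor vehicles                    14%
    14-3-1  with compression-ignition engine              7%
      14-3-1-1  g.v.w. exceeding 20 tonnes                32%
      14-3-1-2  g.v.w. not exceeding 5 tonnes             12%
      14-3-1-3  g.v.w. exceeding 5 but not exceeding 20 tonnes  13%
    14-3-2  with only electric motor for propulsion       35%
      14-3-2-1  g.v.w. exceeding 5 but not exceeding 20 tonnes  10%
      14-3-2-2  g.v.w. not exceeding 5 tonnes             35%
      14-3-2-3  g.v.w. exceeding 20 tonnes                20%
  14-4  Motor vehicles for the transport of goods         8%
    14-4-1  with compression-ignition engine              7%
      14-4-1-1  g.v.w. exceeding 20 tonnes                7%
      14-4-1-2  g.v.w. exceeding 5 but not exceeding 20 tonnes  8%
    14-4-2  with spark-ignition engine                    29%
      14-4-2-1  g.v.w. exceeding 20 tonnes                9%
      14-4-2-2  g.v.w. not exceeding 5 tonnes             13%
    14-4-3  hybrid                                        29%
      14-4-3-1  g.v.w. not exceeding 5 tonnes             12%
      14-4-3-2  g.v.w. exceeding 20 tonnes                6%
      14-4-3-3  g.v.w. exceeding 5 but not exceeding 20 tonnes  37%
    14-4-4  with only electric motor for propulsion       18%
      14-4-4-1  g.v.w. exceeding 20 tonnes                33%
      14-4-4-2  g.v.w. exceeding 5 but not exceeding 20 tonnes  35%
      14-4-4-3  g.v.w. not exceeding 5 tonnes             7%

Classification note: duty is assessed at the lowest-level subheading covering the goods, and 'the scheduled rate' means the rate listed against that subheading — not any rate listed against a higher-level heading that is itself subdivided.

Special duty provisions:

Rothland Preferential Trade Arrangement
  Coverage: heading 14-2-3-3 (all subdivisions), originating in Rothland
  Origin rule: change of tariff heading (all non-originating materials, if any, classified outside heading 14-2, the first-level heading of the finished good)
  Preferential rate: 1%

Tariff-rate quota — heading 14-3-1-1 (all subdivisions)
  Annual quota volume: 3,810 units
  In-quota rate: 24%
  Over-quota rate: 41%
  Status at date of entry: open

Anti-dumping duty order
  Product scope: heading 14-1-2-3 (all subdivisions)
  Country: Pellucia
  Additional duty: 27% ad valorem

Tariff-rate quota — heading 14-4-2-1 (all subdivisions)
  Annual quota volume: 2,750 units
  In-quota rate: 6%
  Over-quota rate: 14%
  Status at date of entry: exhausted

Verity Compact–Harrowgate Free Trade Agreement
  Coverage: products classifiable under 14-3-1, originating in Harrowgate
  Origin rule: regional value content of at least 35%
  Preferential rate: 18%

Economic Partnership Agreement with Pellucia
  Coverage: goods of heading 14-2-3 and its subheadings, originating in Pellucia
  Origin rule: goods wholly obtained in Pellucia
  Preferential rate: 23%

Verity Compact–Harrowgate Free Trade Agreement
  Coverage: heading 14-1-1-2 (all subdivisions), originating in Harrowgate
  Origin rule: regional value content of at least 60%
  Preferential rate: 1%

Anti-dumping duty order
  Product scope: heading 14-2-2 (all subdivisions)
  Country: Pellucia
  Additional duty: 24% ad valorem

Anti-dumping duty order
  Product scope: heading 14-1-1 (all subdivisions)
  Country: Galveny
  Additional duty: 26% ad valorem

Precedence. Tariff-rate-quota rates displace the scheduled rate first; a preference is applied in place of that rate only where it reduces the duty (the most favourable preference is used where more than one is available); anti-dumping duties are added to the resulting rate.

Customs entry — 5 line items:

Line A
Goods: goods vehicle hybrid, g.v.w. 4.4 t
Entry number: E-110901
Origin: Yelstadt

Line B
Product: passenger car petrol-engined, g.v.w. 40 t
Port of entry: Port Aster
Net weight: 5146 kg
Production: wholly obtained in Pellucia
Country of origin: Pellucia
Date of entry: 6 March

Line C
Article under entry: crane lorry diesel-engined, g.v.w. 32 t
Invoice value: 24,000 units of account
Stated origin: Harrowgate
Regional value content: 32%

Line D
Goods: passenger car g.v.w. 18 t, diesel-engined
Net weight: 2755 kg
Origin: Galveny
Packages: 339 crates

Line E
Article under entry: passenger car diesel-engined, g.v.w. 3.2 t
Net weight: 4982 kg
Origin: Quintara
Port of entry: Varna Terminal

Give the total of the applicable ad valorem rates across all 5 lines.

Line A: goods vehicle → 14-4; hybrid → 14-4-3; g.v.w. 4.4 t → 14-4-3-1. Scheduled 12%. No special measure applies. → 12%.
Line B: passenger car → 14-2; petrol-engined → 14-2-3; g.v.w. 40 t → 14-2-3-2. Scheduled 38%. Pellucia agreement on 14-2-3: wholly obtained → 23% available; preferential 23%. → 23%.
Line C: crane lorry → 14-3; diesel-engined → 14-3-1; g.v.w. 32 t → 14-3-1-1. Scheduled 32%. quota on 14-3-1-1 open → in-quota 24%; Harrowgate agreement on 14-3-1: RVC < 35%; Harrowgate agreement on 14-1-1-2: 14-3-1-1 not covered. → 24%.
Line D: passenger car → 14-2; diesel-engined → 14-2-2; g.v.w. 18 t → 14-2-2-1. Scheduled 29%. No special measure applies. → 29%.
Line E: passenger car → 14-2; diesel-engined → 14-2-2; g.v.w. 3.2 t → 14-2-2-2. Scheduled 2%. No special measure applies. → 2%.
Sum: 12% + 23% + 24% + 29% + 2% = 90%.

90%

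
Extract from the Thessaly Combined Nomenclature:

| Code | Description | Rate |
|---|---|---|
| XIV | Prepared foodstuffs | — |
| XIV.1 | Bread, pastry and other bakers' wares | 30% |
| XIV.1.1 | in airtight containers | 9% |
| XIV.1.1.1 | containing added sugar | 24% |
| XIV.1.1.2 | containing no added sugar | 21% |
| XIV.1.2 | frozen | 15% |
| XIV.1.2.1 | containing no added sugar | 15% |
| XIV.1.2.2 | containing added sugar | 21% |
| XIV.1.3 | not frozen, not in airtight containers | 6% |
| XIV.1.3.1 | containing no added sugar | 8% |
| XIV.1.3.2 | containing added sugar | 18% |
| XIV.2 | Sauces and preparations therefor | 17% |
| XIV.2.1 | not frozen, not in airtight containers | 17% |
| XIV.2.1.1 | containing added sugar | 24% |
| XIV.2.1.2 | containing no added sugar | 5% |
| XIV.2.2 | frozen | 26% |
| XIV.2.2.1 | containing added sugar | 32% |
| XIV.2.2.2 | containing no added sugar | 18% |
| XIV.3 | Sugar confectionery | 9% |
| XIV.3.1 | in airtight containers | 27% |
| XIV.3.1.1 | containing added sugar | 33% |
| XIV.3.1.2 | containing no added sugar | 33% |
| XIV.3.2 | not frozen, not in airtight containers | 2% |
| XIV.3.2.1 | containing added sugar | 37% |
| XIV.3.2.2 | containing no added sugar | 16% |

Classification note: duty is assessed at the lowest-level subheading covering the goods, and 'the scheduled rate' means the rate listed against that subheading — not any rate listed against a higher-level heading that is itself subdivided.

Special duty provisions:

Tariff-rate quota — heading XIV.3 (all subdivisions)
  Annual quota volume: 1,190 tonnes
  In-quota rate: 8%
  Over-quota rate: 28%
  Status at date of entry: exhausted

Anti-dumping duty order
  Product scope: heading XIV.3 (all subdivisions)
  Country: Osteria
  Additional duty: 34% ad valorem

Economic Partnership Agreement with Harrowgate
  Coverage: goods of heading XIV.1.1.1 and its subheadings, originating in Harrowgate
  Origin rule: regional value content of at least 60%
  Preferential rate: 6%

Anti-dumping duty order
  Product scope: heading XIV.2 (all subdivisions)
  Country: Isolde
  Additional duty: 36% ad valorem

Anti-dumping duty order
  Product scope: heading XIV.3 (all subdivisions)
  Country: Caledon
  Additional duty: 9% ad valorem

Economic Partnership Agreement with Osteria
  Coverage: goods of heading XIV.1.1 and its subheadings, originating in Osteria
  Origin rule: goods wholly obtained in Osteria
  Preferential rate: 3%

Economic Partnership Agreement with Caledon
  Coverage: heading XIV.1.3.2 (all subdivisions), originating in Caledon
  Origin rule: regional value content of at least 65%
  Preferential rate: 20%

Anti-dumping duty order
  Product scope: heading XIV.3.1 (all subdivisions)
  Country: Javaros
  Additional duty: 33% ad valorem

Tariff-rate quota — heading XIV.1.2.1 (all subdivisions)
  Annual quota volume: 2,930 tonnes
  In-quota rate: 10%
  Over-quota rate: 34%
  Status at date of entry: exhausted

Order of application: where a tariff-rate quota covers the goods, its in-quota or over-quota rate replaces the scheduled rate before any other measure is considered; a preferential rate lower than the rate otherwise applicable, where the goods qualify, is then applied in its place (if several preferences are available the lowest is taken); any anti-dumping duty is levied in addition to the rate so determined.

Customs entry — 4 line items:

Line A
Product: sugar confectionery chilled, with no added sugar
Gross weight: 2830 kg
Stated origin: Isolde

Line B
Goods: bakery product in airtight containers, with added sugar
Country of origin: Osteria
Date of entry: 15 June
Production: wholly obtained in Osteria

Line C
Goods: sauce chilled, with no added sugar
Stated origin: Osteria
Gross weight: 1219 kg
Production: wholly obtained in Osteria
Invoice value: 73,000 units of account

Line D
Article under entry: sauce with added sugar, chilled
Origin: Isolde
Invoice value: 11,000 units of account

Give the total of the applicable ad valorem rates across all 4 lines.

96%

Line A: sugar confectionery → XIV.3; chilled → XIV.3.2; with no added sugar → XIV.3.2.2. Scheduled 16%. quota on XIV.3 exhausted → over-quota 28%. → 28%.
Line B: bakery product → XIV.1; in airtight containers → XIV.1.1; with added sugar → XIV.1.1.1. Scheduled 24%. Osteria agreement on XIV.1.1: wholly obtained → 3% available; preferential 3%. → 3%.
Line C: sauce → XIV.2; chilled → XIV.2.1; with no added sugar → XIV.2.1.2. Scheduled 5%. Osteria agreement on XIV.1.1: XIV.2.1.2 not covered. → 5%.
Line D: sauce → XIV.2; chilled → XIV.2.1; with added sugar → XIV.2.1.1. Scheduled 24%. anti-dumping (Isolde, XIV.2): +36%; total 24% + 36% = 60%. → 60%.
Sum: 28% + 3% + 5% + 60% = 96%.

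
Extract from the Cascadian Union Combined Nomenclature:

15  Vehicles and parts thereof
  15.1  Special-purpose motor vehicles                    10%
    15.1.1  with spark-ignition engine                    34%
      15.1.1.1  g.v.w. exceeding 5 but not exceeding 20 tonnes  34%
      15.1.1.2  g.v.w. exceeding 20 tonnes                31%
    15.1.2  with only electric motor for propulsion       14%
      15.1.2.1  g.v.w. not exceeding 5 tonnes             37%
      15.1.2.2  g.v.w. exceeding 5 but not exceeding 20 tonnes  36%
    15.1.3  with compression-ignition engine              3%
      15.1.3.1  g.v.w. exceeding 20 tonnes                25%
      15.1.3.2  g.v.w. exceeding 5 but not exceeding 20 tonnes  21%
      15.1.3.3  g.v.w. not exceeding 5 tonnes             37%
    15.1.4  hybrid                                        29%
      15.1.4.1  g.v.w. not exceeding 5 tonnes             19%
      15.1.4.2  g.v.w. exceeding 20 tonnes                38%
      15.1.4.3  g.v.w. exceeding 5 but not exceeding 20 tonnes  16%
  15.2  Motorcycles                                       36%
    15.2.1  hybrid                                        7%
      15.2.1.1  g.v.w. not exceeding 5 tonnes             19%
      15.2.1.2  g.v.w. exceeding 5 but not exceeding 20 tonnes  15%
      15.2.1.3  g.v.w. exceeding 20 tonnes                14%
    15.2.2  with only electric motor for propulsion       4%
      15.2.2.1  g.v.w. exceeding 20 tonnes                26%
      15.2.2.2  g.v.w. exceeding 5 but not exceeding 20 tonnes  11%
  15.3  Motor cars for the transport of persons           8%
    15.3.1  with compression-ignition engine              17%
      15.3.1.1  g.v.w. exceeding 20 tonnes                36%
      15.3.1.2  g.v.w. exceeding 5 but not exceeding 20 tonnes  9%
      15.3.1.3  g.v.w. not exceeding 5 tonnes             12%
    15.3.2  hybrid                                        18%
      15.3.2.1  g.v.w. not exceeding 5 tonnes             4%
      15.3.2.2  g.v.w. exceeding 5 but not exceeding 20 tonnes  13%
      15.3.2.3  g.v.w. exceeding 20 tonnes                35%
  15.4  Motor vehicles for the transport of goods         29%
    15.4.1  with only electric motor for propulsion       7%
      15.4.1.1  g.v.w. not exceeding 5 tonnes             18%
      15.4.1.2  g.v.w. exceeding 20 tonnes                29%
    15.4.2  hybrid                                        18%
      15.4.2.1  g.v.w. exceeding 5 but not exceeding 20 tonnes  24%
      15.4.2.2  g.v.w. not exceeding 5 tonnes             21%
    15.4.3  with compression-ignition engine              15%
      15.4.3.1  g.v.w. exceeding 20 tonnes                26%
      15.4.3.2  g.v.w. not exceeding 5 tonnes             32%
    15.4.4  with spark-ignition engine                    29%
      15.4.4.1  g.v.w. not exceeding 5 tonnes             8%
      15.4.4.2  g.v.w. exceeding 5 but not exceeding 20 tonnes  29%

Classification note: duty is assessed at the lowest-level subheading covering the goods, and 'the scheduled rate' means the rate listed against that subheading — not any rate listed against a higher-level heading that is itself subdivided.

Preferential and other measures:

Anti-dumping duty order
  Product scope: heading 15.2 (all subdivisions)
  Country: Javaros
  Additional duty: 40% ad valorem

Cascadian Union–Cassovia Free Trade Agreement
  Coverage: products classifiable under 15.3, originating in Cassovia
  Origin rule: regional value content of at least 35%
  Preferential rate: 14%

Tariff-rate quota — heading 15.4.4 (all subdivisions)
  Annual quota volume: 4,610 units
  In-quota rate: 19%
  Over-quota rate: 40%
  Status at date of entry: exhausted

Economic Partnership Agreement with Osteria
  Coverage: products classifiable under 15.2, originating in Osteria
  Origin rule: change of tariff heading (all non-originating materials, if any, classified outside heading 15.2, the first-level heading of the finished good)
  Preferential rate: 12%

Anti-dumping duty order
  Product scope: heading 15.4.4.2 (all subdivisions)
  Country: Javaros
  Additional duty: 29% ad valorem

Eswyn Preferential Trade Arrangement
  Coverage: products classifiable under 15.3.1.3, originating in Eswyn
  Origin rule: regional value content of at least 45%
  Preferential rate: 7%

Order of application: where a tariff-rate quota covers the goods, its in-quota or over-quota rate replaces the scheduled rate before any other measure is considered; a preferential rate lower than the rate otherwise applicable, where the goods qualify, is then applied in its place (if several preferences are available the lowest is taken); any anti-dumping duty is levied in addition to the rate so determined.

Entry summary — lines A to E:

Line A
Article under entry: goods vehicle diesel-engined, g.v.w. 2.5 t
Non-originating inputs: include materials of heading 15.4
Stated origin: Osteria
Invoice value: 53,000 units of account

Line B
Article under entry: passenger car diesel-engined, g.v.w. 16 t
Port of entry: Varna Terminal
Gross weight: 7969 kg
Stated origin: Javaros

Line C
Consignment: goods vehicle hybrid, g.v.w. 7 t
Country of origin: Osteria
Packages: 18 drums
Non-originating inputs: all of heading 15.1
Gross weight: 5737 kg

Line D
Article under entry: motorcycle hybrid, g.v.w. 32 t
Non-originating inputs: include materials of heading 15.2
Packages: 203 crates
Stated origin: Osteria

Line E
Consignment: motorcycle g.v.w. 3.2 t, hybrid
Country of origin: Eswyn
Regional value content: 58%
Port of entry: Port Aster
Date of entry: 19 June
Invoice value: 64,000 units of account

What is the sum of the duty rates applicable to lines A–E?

98%

Line A: goods vehicle → 15.4; diesel-engined → 15.4.3; g.v.w. 2.5 t → 15.4.3.2. Scheduled 32%. Osteria agreement on 15.2: 15.4.3.2 not covered. → 32%.
Line B: passenger car → 15.3; diesel-engined → 15.3.1; g.v.w. 16 t → 15.3.1.2. Scheduled 9%. No special measure applies. → 9%.
Line C: goods vehicle → 15.4; hybrid → 15.4.2; g.v.w. 7 t → 15.4.2.1. Scheduled 24%. Osteria agreement on 15.2: 15.4.2.1 not covered. → 24%.
Line D: motorcycle → 15.2; hybrid → 15.2.1; g.v.w. 32 t → 15.2.1.3. Scheduled 14%. Osteria agreement on 15.2: CTH not met. → 14%.
Line E: motorcycle → 15.2; hybrid → 15.2.1; g.v.w. 3.2 t → 15.2.1.1. Scheduled 19%. Eswyn agreement on 15.3.1.3: 15.2.1.1 not covered. → 19%.
Sum: 32% + 9% + 24% + 14% + 19% = 98%.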